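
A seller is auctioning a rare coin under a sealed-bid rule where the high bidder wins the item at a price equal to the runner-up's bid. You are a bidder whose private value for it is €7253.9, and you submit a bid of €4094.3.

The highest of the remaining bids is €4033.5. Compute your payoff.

Your bid €4094.3 exceeds the highest competing bid €4033.5, so you win.
In a second-price auction the winner pays the second-highest bid, €4033.5.
Payoff = value − price = €7253.9 − €4033.5 = €3220.4.

€3220.4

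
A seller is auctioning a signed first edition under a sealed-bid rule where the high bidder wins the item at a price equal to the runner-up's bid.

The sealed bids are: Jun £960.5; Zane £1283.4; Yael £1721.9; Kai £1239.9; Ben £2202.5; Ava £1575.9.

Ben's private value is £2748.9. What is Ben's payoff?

Highest bid: Ben at £2202.5, so Ben wins.
Second-highest bid: Yael at £1721.9 — that is the price the winner pays.
Ben's payoff = value − price = £2748.9 − £1721.9 = £1027.

£1027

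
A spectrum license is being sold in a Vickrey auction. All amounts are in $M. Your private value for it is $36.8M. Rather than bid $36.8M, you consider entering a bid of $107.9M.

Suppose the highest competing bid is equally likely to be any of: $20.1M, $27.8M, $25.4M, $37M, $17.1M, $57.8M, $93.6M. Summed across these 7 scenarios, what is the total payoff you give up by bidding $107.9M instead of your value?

The deviation costs you only when the competing bid falls strictly between $36.8M and $107.9M; elsewhere both bids give the same outcome.
$20.1M: outcomes coincide → loss $0M.
$27.8M: outcomes coincide → loss $0M.
$25.4M: outcomes coincide → loss $0M.
$37M: truthful payoff $0M, deviation payoff −$0.2M → loss $0.2M.
$17.1M: outcomes coincide → loss $0M.
$57.8M: truthful payoff $0M, deviation payoff −$21M → loss $21M.
$93.6M: truthful payoff $0M, deviation payoff −$56.8M → loss $56.8M.
Total loss = $0.2M + $21M + $56.8M = $78M.

$78M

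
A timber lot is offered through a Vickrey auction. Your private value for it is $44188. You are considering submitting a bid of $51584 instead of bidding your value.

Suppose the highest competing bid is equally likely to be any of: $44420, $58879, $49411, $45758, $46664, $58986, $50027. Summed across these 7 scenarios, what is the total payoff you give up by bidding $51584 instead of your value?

The deviation costs you only when the competing bid falls strictly between $44188 and $51584; elsewhere both bids give the same outcome.
$44420: truthful payoff $0, deviation payoff −$232 → loss $232.
$58879: outcomes coincide → loss $0.
$49411: truthful payoff $0, deviation payoff −$5223 → loss $5223.
$45758: truthful payoff $0, deviation payoff −$1570 → loss $1570.
$46664: truthful payoff $0, deviation payoff −$2476 → loss $2476.
$58986: outcomes coincide → loss $0.
$50027: truthful payoff $0, deviation payoff −$5839 → loss $5839.
Total loss = $232 + $5223 + $1570 + $2476 + $5839 = $15340.
Truthful bidding weakly dominates here: raising your bid can only win items priced above your value, and lowering it can only forfeit items priced below.

$15340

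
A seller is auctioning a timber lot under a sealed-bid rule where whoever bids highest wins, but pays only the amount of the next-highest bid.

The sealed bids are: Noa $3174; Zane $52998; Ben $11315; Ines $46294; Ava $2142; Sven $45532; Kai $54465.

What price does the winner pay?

$52998

Highest bid: Kai at $54465, so Kai wins.
Second-highest bid: Zane at $52998 — that is the price the winner pays.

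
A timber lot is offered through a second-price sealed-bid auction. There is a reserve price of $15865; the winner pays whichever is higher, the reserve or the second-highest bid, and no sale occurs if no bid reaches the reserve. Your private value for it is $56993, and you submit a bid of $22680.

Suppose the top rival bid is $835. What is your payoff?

Your bid $22680 is the highest and exceeds the reserve.
Price = max(second-highest bid, reserve) = max($835, $15865) = $15865.
Payoff = $56993 − $15865 = $41128.

$41128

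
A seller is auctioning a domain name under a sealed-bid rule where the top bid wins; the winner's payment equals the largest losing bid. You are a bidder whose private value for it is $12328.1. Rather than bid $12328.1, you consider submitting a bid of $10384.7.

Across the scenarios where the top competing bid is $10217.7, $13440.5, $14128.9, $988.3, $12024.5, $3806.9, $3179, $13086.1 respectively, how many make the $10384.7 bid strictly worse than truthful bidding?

1

The deviation hurts exactly when the highest competing bid lies strictly between $10384.7 and $12328.1 — underbidding then forfeits a profitable win.
$10217.7: below both → same outcome either way.
$13440.5: above both → same outcome either way.
$14128.9: above both → same outcome either way.
$988.3: below both → same outcome either way.
$12024.5: inside the interval → strictly worse (loss $303.6).
$3806.9: below both → same outcome either way.
$3179: below both → same outcome either way.
$13086.1: above both → same outcome either way.
Count: 1.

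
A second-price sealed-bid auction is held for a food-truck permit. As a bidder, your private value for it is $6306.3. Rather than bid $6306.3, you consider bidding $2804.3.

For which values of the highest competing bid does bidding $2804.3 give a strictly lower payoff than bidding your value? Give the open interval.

If the competing bid is below $2804.3, both bids win at the same price — no difference.
If it is above $6306.3, both bids lose — no difference.
If it lies strictly between $2804.3 and $6306.3, bidding your value wins at a price below your value (positive payoff) while bidding $2804.3 loses (payoff 0).
So the deviation strictly hurts on the open interval ($2804.3, $6306.3).

($2804.3, $6306.3)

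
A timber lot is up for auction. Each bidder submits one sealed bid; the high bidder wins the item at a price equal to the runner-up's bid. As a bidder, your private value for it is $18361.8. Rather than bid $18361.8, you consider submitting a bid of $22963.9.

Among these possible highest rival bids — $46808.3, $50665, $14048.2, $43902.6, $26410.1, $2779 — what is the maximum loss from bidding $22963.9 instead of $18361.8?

$0

$46808.3: same outcome either way → loss $0.
$50665: same outcome either way → loss $0.
$14048.2: same outcome either way → loss $0.
$43902.6: same outcome either way → loss $0.
$26410.1: same outcome either way → loss $0.
$2779: same outcome either way → loss $0.
Maximum loss: $0.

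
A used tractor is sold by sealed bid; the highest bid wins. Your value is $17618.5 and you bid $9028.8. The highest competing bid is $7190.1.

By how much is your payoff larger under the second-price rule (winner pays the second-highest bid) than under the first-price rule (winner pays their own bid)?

$1838.7

You have the highest bid, so you win under either rule.
Second-price: pay $7190.1 → payoff $10428.4.
First-price: pay your own bid $9028.8 → payoff $8589.7.
Difference = $10428.4 − ($8589.7) = $1838.7.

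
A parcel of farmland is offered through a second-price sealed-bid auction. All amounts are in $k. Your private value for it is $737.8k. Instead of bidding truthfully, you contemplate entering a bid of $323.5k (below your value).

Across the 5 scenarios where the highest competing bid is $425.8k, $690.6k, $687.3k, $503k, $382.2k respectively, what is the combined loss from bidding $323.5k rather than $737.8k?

$1000.1k

The deviation costs you only when the competing bid falls strictly between $323.5k and $737.8k; elsewhere both bids give the same outcome.
$425.8k: truthful payoff $312k, deviation payoff $0k → loss $312k.
$690.6k: truthful payoff $47.2k, deviation payoff $0k → loss $47.2k.
$687.3k: truthful payoff $50.5k, deviation payoff $0k → loss $50.5k.
$503k: truthful payoff $234.8k, deviation payoff $0k → loss $234.8k.
$382.2k: truthful payoff $355.6k, deviation payoff $0k → loss $355.6k.
Total loss = $312k + $47.2k + $50.5k + $234.8k + $355.6k = $1000.1k.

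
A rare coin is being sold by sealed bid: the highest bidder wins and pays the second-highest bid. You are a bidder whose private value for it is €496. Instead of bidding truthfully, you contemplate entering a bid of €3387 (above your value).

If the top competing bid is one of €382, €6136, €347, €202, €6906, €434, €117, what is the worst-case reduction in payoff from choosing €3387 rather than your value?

€0

€382: same outcome either way → loss €0.
€6136: same outcome either way → loss €0.
€347: same outcome either way → loss €0.
€202: same outcome either way → loss €0.
€6906: same outcome either way → loss €0.
€434: same outcome either way → loss €0.
€117: same outcome either way → loss €0.
Maximum loss: €0.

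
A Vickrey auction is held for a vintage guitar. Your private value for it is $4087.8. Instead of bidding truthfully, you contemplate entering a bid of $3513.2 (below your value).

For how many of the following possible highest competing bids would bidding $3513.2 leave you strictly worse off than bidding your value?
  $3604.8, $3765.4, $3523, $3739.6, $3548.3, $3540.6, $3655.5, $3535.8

The deviation hurts exactly when the highest competing bid lies strictly between $3513.2 and $4087.8 — underbidding then forfeits a profitable win.
$3604.8: inside the interval → strictly worse (loss $483).
$3765.4: inside the interval → strictly worse (loss $322.4).
$3523: inside the interval → strictly worse (loss $564.8).
$3739.6: inside the interval → strictly worse (loss $348.2).
$3548.3: inside the interval → strictly worse (loss $539.5).
$3540.6: inside the interval → strictly worse (loss $547.2).
$3655.5: inside the interval → strictly worse (loss $432.3).
$3535.8: inside the interval → strictly worse (loss $552).
Count: 8.

8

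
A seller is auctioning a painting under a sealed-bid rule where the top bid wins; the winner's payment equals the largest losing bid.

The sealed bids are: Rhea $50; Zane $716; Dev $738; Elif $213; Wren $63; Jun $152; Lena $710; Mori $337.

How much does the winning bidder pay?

Highest bid: Dev at $738, so Dev wins.
Second-highest bid: Zane at $716 — that is the price the winner pays.

$716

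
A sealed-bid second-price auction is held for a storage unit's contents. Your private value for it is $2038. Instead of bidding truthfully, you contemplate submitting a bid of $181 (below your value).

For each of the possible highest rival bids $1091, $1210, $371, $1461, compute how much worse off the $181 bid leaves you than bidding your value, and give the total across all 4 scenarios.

The deviation costs you only when the competing bid falls strictly between $181 and $2038; elsewhere both bids give the same outcome.
$1091: truthful payoff $947, deviation payoff $0 → loss $947.
$1210: truthful payoff $828, deviation payoff $0 → loss $828.
$371: truthful payoff $1667, deviation payoff $0 → loss $1667.
$1461: truthful payoff $577, deviation payoff $0 → loss $577.
Total loss = $947 + $828 + $1667 + $577 = $4019.
Because the price is fixed by the runner-up's bid, deviating from your value can only change a good outcome into a bad one — never the reverse.

$4019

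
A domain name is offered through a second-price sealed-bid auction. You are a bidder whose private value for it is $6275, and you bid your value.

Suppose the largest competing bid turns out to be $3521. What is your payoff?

Your bid $6275 exceeds the highest competing bid $3521, so you win.
In a second-price auction the winner pays the second-highest bid, $3521.
Payoff = value − price = $6275 − $3521 = $2754.

$2754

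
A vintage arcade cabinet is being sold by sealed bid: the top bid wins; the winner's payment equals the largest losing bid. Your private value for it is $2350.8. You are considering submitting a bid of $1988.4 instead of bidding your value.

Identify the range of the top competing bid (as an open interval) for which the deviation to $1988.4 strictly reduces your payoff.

($1988.4, $2350.8)

If the competing bid is below $1988.4, both bids win at the same price — no difference.
If it is above $2350.8, both bids lose — no difference.
If it lies strictly between $1988.4 and $2350.8, bidding your value wins at a price below your value (positive payoff) while bidding $1988.4 loses (payoff 0).
So the deviation strictly hurts on the open interval ($1988.4, $2350.8).
Truthful bidding weakly dominates here: raising your bid can only win items priced above your value, and lowering it can only forfeit items priced below.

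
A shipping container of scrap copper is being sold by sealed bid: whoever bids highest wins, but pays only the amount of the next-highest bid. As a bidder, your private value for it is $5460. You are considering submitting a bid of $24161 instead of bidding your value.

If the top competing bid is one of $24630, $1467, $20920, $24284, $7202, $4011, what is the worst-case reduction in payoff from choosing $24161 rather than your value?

$24630: same outcome either way → loss $0.
$1467: same outcome either way → loss $0.
$20920: truthful gives $0, deviation gives −$15460 → loss $15460.
$24284: same outcome either way → loss $0.
$7202: truthful gives $0, deviation gives −$1742 → loss $1742.
$4011: same outcome either way → loss $0.
Maximum loss: $15460.

$15460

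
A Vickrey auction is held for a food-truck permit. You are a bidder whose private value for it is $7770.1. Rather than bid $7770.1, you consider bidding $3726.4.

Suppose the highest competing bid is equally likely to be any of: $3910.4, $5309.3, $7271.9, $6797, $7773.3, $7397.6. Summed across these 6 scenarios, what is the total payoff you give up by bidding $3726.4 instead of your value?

The deviation costs you only when the competing bid falls strictly between $3726.4 and $7770.1; elsewhere both bids give the same outcome.
$3910.4: truthful payoff $3859.7, deviation payoff $0 → loss $3859.7.
$5309.3: truthful payoff $2460.8, deviation payoff $0 → loss $2460.8.
$7271.9: truthful payoff $498.2, deviation payoff $0 → loss $498.2.
$6797: truthful payoff $973.1, deviation payoff $0 → loss $973.1.
$7773.3: outcomes coincide → loss $0.
$7397.6: truthful payoff $372.5, deviation payoff $0 → loss $372.5.
Total loss = $3859.7 + $2460.8 + $498.2 + $973.1 + $372.5 = $8164.3.
In a second-price auction your bid sets only whether you win, not what you pay, so bidding your true value is weakly dominant.

$8164.3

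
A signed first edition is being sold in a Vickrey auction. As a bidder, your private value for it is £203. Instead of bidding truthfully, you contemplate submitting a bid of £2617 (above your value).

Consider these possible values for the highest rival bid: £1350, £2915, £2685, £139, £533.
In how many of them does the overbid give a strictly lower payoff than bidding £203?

2

The deviation hurts exactly when the highest competing bid lies strictly between £203 and £2617 — overbidding then wins at a price above your value.
£1350: inside the interval → strictly worse (loss £1147).
£2915: above both → same outcome either way.
£2685: above both → same outcome either way.
£139: below both → same outcome either way.
£533: inside the interval → strictly worse (loss £330).
Count: 2.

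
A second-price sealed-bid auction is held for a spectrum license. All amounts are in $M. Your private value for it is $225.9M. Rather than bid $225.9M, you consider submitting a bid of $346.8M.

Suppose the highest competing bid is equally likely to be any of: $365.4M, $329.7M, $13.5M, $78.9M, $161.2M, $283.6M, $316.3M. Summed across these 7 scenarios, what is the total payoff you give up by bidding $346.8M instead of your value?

$251.9M

The deviation costs you only when the competing bid falls strictly between $225.9M and $346.8M; elsewhere both bids give the same outcome.
$365.4M: outcomes coincide → loss $0M.
$329.7M: truthful payoff $0M, deviation payoff −$103.8M → loss $103.8M.
$13.5M: outcomes coincide → loss $0M.
$78.9M: outcomes coincide → loss $0M.
$161.2M: outcomes coincide → loss $0M.
$283.6M: truthful payoff $0M, deviation payoff −$57.7M → loss $57.7M.
$316.3M: truthful payoff $0M, deviation payoff −$90.4M → loss $90.4M.
Total loss = $103.8M + $57.7M + $90.4M = $251.9M.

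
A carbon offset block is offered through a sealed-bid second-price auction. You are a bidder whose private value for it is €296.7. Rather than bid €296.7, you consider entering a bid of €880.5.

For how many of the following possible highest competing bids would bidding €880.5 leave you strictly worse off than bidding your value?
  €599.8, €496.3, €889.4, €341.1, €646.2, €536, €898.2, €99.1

The deviation hurts exactly when the highest competing bid lies strictly between €296.7 and €880.5 — overbidding then wins at a price above your value.
€599.8: inside the interval → strictly worse (loss €303.1).
€496.3: inside the interval → strictly worse (loss €199.6).
€889.4: above both → same outcome either way.
€341.1: inside the interval → strictly worse (loss €44.4).
€646.2: inside the interval → strictly worse (loss €349.5).
€536: inside the interval → strictly worse (loss €239.3).
€898.2: above both → same outcome either way.
€99.1: below both → same outcome either way.
Count: 5.

5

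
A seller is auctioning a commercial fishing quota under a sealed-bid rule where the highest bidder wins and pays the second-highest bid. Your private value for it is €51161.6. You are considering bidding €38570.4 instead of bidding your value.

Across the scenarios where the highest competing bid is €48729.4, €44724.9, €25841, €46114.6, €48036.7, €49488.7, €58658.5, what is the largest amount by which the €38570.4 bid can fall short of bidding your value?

€48729.4: truthful gives €2432.2, deviation gives €0 → loss €2432.2.
€44724.9: truthful gives €6436.7, deviation gives €0 → loss €6436.7.
€25841: same outcome either way → loss €0.
€46114.6: truthful gives €5047, deviation gives €0 → loss €5047.
€48036.7: truthful gives €3124.9, deviation gives €0 → loss €3124.9.
€49488.7: truthful gives €1672.9, deviation gives €0 → loss €1672.9.
€58658.5: same outcome either way → loss €0.
Maximum loss: €6436.7.

€6436.7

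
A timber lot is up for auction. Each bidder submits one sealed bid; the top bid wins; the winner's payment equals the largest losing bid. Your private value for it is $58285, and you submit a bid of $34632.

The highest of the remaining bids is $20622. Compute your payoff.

Your bid $34632 exceeds the highest competing bid $20622, so you win.
In a second-price auction the winner pays the second-highest bid, $20622.
Payoff = value − price = $58285 − $20622 = $37663.

$37663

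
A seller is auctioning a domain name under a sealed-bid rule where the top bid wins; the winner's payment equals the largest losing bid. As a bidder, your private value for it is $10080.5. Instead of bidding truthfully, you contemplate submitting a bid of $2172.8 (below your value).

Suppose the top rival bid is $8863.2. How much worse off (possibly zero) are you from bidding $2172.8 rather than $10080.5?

$1217.3

Bidding your value $10080.5: you win (since $10080.5 > $8863.2) and pay $8863.2. Payoff $1217.3.
Bidding $2172.8: you lose. Payoff $0.
The competing bid $8863.2 lies between your shaded bid and your value, so underbidding forfeits an item you could have won at a profitable price.
Loss from deviating = $1217.3 − ($0) = $1217.3.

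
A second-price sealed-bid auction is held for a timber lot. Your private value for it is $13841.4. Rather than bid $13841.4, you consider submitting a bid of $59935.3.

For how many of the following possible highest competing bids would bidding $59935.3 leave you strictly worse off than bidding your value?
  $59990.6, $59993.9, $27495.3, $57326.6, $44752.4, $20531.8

4

The deviation hurts exactly when the highest competing bid lies strictly between $13841.4 and $59935.3 — overbidding then wins at a price above your value.
$59990.6: above both → same outcome either way.
$59993.9: above both → same outcome either way.
$27495.3: inside the interval → strictly worse (loss $13653.9).
$57326.6: inside the interval → strictly worse (loss $43485.2).
$44752.4: inside the interval → strictly worse (loss $30911).
$20531.8: inside the interval → strictly worse (loss $6690.4).
Count: 4.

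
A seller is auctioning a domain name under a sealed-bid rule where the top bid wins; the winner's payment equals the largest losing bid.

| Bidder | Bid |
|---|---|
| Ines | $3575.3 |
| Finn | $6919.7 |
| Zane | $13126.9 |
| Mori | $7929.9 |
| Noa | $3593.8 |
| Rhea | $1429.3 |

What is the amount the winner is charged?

Highest bid: Zane at $13126.9, so Zane wins.
Second-highest bid: Mori at $7929.9 — that is the price the winner pays.

$7929.9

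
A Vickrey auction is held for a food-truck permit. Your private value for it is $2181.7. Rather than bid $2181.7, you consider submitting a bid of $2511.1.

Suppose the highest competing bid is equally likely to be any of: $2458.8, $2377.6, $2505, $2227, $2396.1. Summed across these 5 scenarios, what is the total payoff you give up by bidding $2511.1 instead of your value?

The deviation costs you only when the competing bid falls strictly between $2181.7 and $2511.1; elsewhere both bids give the same outcome.
$2458.8: truthful payoff $0, deviation payoff −$277.1 → loss $277.1.
$2377.6: truthful payoff $0, deviation payoff −$195.9 → loss $195.9.
$2505: truthful payoff $0, deviation payoff −$323.3 → loss $323.3.
$2227: truthful payoff $0, deviation payoff −$45.3 → loss $45.3.
$2396.1: truthful payoff $0, deviation payoff −$214.4 → loss $214.4.
Total loss = $277.1 + $195.9 + $323.3 + $45.3 + $214.4 = $1056.
Truthful bidding weakly dominates here: raising your bid can only win items priced above your value, and lowering it can only forfeit items priced below.

$1056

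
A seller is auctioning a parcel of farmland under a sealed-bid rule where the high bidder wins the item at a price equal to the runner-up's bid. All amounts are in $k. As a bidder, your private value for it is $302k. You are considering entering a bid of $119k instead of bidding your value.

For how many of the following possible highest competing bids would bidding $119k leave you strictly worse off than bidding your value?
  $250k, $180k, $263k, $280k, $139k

The deviation hurts exactly when the highest competing bid lies strictly between $119k and $302k — underbidding then forfeits a profitable win.
$250k: inside the interval → strictly worse (loss $52k).
$180k: inside the interval → strictly worse (loss $122k).
$263k: inside the interval → strictly worse (loss $39k).
$280k: inside the interval → strictly worse (loss $22k).
$139k: inside the interval → strictly worse (loss $163k).
Count: 5.

5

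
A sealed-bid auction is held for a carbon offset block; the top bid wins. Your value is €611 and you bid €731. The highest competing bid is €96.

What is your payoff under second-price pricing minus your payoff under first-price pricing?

€635

You have the highest bid, so you win under either rule.
Second-price: pay €96 → payoff €515.
First-price: pay your own bid €731 → payoff −€120.
Difference = €515 − (−€120) = €635.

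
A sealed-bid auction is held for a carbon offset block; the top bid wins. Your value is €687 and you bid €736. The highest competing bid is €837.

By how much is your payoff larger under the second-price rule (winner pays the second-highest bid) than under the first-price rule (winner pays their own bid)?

Your bid €736 is below €837, so you lose under either rule.
Payoff is €0 in both cases; difference = €0.

€0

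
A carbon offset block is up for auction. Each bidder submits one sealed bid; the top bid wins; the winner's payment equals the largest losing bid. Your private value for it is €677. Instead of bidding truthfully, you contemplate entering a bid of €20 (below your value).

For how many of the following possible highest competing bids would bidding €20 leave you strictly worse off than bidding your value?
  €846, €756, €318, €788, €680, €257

The deviation hurts exactly when the highest competing bid lies strictly between €20 and €677 — underbidding then forfeits a profitable win.
€846: above both → same outcome either way.
€756: above both → same outcome either way.
€318: inside the interval → strictly worse (loss €359).
€788: above both → same outcome either way.
€680: above both → same outcome either way.
€257: inside the interval → strictly worse (loss €420).
Count: 2.

2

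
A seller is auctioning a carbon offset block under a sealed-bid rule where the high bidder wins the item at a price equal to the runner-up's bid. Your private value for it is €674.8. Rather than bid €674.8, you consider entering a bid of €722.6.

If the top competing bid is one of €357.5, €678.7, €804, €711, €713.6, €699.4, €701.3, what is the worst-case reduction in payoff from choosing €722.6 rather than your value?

€357.5: same outcome either way → loss €0.
€678.7: truthful gives €0, deviation gives −€3.9 → loss €3.9.
€804: same outcome either way → loss €0.
€711: truthful gives €0, deviation gives −€36.2 → loss €36.2.
€713.6: truthful gives €0, deviation gives −€38.8 → loss €38.8.
€699.4: truthful gives €0, deviation gives −€24.6 → loss €24.6.
€701.3: truthful gives €0, deviation gives −€26.5 → loss €26.5.
Maximum loss: €38.8.

€38.8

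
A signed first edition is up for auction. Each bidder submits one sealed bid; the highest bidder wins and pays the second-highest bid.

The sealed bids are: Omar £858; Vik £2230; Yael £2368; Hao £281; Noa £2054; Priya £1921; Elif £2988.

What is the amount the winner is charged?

£2368

Highest bid: Elif at £2988, so Elif wins.
Second-highest bid: Yael at £2368 — that is the price the winner pays.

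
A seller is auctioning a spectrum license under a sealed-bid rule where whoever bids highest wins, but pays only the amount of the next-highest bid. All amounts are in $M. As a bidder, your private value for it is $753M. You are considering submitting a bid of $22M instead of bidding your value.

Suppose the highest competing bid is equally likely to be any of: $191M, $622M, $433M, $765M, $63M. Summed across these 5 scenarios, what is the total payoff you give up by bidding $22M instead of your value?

$1703M

The deviation costs you only when the competing bid falls strictly between $22M and $753M; elsewhere both bids give the same outcome.
$191M: truthful payoff $562M, deviation payoff $0M → loss $562M.
$622M: truthful payoff $131M, deviation payoff $0M → loss $131M.
$433M: truthful payoff $320M, deviation payoff $0M → loss $320M.
$765M: outcomes coincide → loss $0M.
$63M: truthful payoff $690M, deviation payoff $0M → loss $690M.
Total loss = $562M + $131M + $320M + $690M = $1703M.
Truthful bidding weakly dominates here: raising your bid can only win items priced above your value, and lowering it can only forfeit items priced below.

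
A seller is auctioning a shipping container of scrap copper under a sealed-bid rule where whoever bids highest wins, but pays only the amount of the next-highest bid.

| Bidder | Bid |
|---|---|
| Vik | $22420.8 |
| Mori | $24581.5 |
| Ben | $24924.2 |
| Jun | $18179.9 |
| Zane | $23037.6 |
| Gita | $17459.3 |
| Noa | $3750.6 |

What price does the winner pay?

Highest bid: Ben at $24924.2, so Ben wins.
Second-highest bid: Mori at $24581.5 — that is the price the winner pays.

$24581.5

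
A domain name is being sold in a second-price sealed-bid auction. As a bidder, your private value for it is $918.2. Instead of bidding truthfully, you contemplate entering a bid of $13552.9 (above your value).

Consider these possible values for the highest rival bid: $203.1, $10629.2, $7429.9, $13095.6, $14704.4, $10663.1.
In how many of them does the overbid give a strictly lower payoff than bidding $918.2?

4

The deviation hurts exactly when the highest competing bid lies strictly between $918.2 and $13552.9 — overbidding then wins at a price above your value.
$203.1: below both → same outcome either way.
$10629.2: inside the interval → strictly worse (loss $9711).
$7429.9: inside the interval → strictly worse (loss $6511.7).
$13095.6: inside the interval → strictly worse (loss $12177.4).
$14704.4: above both → same outcome either way.
$10663.1: inside the interval → strictly worse (loss $9744.9).
Count: 4.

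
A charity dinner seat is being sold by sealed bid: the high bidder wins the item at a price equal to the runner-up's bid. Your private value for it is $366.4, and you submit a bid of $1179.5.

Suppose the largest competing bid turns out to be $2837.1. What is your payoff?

Your bid $1179.5 is below the highest competing bid $2837.1, so you lose.
A losing bidder pays nothing and receives nothing: payoff = $0.

$0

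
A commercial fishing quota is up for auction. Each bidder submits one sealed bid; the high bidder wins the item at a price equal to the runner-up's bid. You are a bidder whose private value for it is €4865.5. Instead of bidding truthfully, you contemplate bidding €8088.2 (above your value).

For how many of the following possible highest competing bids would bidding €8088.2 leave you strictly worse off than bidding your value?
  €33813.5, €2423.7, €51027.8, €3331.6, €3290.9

0

The deviation hurts exactly when the highest competing bid lies strictly between €4865.5 and €8088.2 — overbidding then wins at a price above your value.
€33813.5: above both → same outcome either way.
€2423.7: below both → same outcome either way.
€51027.8: above both → same outcome either way.
€3331.6: below both → same outcome either way.
€3290.9: below both → same outcome either way.
Count: 0.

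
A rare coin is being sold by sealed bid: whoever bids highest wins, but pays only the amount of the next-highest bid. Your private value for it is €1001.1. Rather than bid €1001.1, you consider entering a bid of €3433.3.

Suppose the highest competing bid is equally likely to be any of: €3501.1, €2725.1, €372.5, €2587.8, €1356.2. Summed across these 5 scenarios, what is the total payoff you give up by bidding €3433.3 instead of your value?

€3665.8

The deviation costs you only when the competing bid falls strictly between €1001.1 and €3433.3; elsewhere both bids give the same outcome.
€3501.1: outcomes coincide → loss €0.
€2725.1: truthful payoff €0, deviation payoff −€1724 → loss €1724.
€372.5: outcomes coincide → loss €0.
€2587.8: truthful payoff €0, deviation payoff −€1586.7 → loss €1586.7.
€1356.2: truthful payoff €0, deviation payoff −€355.1 → loss €355.1.
Total loss = €1724 + €1586.7 + €355.1 = €3665.8.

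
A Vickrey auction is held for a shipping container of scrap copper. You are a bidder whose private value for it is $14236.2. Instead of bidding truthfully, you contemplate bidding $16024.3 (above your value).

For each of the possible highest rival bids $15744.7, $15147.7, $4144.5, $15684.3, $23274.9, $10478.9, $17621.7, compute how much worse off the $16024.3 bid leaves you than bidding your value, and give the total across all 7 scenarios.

$3868.1

The deviation costs you only when the competing bid falls strictly between $14236.2 and $16024.3; elsewhere both bids give the same outcome.
$15744.7: truthful payoff $0, deviation payoff −$1508.5 → loss $1508.5.
$15147.7: truthful payoff $0, deviation payoff −$911.5 → loss $911.5.
$4144.5: outcomes coincide → loss $0.
$15684.3: truthful payoff $0, deviation payoff −$1448.1 → loss $1448.1.
$23274.9: outcomes coincide → loss $0.
$10478.9: outcomes coincide → loss $0.
$17621.7: outcomes coincide → loss $0.
Total loss = $1508.5 + $911.5 + $1448.1 = $3868.1.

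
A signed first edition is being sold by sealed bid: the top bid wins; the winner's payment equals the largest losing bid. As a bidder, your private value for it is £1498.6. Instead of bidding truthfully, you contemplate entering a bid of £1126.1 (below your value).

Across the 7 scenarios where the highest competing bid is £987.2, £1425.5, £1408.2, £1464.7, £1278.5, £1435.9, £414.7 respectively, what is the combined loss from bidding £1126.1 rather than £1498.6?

The deviation costs you only when the competing bid falls strictly between £1126.1 and £1498.6; elsewhere both bids give the same outcome.
£987.2: outcomes coincide → loss £0.
£1425.5: truthful payoff £73.1, deviation payoff £0 → loss £73.1.
£1408.2: truthful payoff £90.4, deviation payoff £0 → loss £90.4.
£1464.7: truthful payoff £33.9, deviation payoff £0 → loss £33.9.
£1278.5: truthful payoff £220.1, deviation payoff £0 → loss £220.1.
£1435.9: truthful payoff £62.7, deviation payoff £0 → loss £62.7.
£414.7: outcomes coincide → loss £0.
Total loss = £73.1 + £90.4 + £33.9 + £220.1 + £62.7 = £480.2.

£480.2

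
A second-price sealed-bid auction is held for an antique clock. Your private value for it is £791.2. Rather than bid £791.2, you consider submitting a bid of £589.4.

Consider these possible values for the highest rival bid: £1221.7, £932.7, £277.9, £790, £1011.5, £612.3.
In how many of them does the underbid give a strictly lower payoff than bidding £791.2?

The deviation hurts exactly when the highest competing bid lies strictly between £589.4 and £791.2 — underbidding then forfeits a profitable win.
£1221.7: above both → same outcome either way.
£932.7: above both → same outcome either way.
£277.9: below both → same outcome either way.
£790: inside the interval → strictly worse (loss £1.2).
£1011.5: above both → same outcome either way.
£612.3: inside the interval → strictly worse (loss £178.9).
Count: 2.

2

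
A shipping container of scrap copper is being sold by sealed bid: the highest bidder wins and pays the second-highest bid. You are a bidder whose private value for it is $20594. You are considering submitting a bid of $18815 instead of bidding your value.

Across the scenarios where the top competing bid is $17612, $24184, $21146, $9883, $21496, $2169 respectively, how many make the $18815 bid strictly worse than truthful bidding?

0

The deviation hurts exactly when the highest competing bid lies strictly between $18815 and $20594 — underbidding then forfeits a profitable win.
$17612: below both → same outcome either way.
$24184: above both → same outcome either way.
$21146: above both → same outcome either way.
$9883: below both → same outcome either way.
$21496: above both → same outcome either way.
$2169: below both → same outcome either way.
Count: 0.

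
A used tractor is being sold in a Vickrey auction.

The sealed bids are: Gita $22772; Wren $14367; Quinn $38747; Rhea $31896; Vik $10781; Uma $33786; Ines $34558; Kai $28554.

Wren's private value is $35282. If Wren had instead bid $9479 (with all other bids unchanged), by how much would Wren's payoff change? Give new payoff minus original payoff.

$0

The highest bid among the other bidders is $38747; Wren's bid doesn't change that.
Original bid $14367: Wren is not highest (top rival bid is $38747); payoff $0.
Alternative bid $9479: Wren is not highest (top rival bid is $38747); payoff $0.
Change in payoff = $0 − ($0) = $0.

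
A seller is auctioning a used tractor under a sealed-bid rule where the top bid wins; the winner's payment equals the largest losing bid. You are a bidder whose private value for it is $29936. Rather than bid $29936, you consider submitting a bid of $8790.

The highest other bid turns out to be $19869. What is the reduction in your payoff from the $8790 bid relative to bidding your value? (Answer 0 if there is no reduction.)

$10067

Bidding your value $29936: you win (since $29936 > $19869) and pay $19869. Payoff $10067.
Bidding $8790: you lose. Payoff $0.
The competing bid $19869 lies between your shaded bid and your value, so underbidding forfeits an item you could have won at a profitable price.
Loss from deviating = $10067 − ($0) = $10067.
Truthful bidding weakly dominates here: raising your bid can only win items priced above your value, and lowering it can only forfeit items priced below.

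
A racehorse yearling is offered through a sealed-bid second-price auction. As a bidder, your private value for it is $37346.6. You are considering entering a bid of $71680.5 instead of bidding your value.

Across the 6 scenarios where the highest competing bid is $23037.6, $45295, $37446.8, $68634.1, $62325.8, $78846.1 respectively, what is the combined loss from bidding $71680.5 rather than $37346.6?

The deviation costs you only when the competing bid falls strictly between $37346.6 and $71680.5; elsewhere both bids give the same outcome.
$23037.6: outcomes coincide → loss $0.
$45295: truthful payoff $0, deviation payoff −$7948.4 → loss $7948.4.
$37446.8: truthful payoff $0, deviation payoff −$100.2 → loss $100.2.
$68634.1: truthful payoff $0, deviation payoff −$31287.5 → loss $31287.5.
$62325.8: truthful payoff $0, deviation payoff −$24979.2 → loss $24979.2.
$78846.1: outcomes coincide → loss $0.
Total loss = $7948.4 + $100.2 + $31287.5 + $24979.2 = $64315.3.

$64315.3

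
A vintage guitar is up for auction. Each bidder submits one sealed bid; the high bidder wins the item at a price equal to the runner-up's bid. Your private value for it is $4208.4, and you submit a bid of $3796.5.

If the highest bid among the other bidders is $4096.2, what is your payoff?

$0

Your bid $3796.5 is below the highest competing bid $4096.2, so you lose.
A losing bidder pays nothing and receives nothing: payoff = $0.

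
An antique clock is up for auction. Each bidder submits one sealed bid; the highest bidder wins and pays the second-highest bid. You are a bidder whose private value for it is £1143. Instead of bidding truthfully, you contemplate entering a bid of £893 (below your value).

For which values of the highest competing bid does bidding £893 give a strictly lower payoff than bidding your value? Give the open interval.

(£893, £1143)

If the competing bid is below £893, both bids win at the same price — no difference.
If it is above £1143, both bids lose — no difference.
If it lies strictly between £893 and £1143, bidding your value wins at a price below your value (positive payoff) while bidding £893 loses (payoff 0).
So the deviation strictly hurts on the open interval (£893, £1143).
Because the price is fixed by the runner-up's bid, deviating from your value can only change a good outcome into a bad one — never the reverse.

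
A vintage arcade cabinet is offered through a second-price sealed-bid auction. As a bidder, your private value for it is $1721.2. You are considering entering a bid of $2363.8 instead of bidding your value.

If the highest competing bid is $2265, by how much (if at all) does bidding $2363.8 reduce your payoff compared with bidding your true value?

$543.8

Bidding your value $1721.2: you lose (since $1721.2 < $2265). Payoff $0.
Bidding $2363.8: you win and pay $2265. Payoff $1721.2 − $2265 = −$543.8.
The competing bid $2265 lies between your value and your inflated bid, so overbidding wins an item priced above your value.
Loss from deviating = $0 − (−$543.8) = $543.8.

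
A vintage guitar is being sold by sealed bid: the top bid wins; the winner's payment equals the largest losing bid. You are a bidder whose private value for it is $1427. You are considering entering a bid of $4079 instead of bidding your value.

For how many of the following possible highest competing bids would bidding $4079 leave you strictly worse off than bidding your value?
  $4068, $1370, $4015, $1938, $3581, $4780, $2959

5

The deviation hurts exactly when the highest competing bid lies strictly between $1427 and $4079 — overbidding then wins at a price above your value.
$4068: inside the interval → strictly worse (loss $2641).
$1370: below both → same outcome either way.
$4015: inside the interval → strictly worse (loss $2588).
$1938: inside the interval → strictly worse (loss $511).
$3581: inside the interval → strictly worse (loss $2154).
$4780: above both → same outcome either way.
$2959: inside the interval → strictly worse (loss $1532).
Count: 5.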